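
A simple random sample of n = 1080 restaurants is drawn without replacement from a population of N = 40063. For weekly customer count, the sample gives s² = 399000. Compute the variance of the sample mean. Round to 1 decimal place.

Under SRS without replacement, Var(ȳ) = (1 − f)·s²/n with f = n/N = 1080/40063 = 0.02695754.
Var(ȳ) = (1 − 0.02695754)·399000/1080 = 0.97304246·369.44444 = 359.48513.

359.5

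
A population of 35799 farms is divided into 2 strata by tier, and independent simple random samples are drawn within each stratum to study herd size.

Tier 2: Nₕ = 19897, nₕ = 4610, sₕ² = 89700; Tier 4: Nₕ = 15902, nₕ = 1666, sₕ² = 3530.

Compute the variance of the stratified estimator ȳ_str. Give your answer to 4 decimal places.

Var(ȳ_str) = Σₕ Wₕ²(1 − fₕ)sₕ²/nₕ with Wₕ = Nₕ/N, N = 35799.
Tier 2: Wₕ = 0.55579765; term = 0.55579765²·(1 − 0.23169322)·89700/4610 = 4.6180602.
Tier 4: Wₕ = 0.44420235; term = 0.44420235²·(1 − 0.10476670)·3530/1666 = 0.37428088.
Sum = 4.9923411.

4.9923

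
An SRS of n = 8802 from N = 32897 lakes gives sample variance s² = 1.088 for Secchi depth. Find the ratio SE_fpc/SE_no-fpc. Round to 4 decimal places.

f = n/N = 8802/32897 = 0.26756239.
SE_no-fpc = √(s²/n) = 0.011117926; SE_fpc = √((1−f)s²/n) = 0.0095150064.
Ratio = √(1−f) = 0.85582569.

0.8558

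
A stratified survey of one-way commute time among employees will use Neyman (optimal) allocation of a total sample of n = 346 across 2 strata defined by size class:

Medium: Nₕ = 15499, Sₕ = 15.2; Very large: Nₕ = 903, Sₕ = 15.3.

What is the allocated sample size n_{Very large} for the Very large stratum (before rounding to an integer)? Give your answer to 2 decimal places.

Neyman allocation: nₕ = n·NₕSₕ / Σⱼ NⱼSⱼ.
Σ NⱼSⱼ = 15499·15.2 + 903·15.3 = 249400.7.
n_{Very large} = 346·903·15.3 / 249400.7 = 19.17.

19.17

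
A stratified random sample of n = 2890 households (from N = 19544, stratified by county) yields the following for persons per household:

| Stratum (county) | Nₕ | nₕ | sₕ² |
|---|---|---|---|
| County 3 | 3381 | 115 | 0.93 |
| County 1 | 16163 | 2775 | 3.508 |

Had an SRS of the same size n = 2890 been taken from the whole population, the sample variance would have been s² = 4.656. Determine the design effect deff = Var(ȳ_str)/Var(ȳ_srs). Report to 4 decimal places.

0.6920

Var(ȳ_str) = Σ Wₕ²(1−fₕ)sₕ²/nₕ with Wₕ = Nₕ/19544:
  County 3: (3381/19544)²·(1−115/3381)·0.93/115 = 2.3378657 × 10^-4
  County 1: (16163/19544)²·(1−2775/16163)·3.508/2775 = 7.1615556 × 10^-4
  → Var(ȳ_str) = 9.4994213 × 10^-4.
Var(ȳ_srs) = (1 − 2890/19544)·4.656/2890 = 0.001372841.
deff = (9.4994213 × 10^-4) / 0.001372841 = 0.6920.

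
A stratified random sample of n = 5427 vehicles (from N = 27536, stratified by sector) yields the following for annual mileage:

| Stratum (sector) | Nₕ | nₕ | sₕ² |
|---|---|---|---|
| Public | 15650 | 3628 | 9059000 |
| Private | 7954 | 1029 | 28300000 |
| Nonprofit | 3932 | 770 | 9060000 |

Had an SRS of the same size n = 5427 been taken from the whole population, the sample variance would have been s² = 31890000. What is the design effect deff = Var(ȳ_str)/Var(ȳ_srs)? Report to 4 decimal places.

0.5957

Var(ȳ_str) = Σ Wₕ²(1−fₕ)sₕ²/nₕ with Wₕ = Nₕ/27536:
  Public: (15650/27536)²·(1−3628/15650)·9059000/3628 = 619.58706
  Private: (7954/27536)²·(1−1029/7954)·28300000/1029 = 1997.9045
  Nonprofit: (3932/27536)²·(1−770/3932)·9060000/770 = 192.93505
  → Var(ȳ_str) = 2810.4266.
Var(ȳ_srs) = (1 − 5427/27536)·31890000/5427 = 4718.0544.
deff = 2810.4266 / 4718.0544 = 0.5957.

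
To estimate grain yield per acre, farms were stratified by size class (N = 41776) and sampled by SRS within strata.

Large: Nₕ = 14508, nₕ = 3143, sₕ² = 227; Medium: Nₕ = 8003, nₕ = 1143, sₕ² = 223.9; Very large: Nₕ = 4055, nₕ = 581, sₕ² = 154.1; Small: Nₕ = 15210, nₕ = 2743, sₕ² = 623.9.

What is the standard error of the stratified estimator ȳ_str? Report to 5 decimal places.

Var(ȳ_str) = Σₕ Wₕ²(1 − fₕ)sₕ²/nₕ with Wₕ = Nₕ/N, N = 41776.
Large: Wₕ = 0.34728074; term = 0.34728074²·(1 − 0.21663910)·227/3143 = 0.0068234616.
Medium: Wₕ = 0.19156932; term = 0.19156932²·(1 − 0.14282144)·223.9/1143 = 0.0061621333.
Very large: Wₕ = 0.09706530; term = 0.09706530²·(1 − 0.14327990)·154.1/581 = 0.0021408856.
Small: Wₕ = 0.36408464; term = 0.36408464²·(1 − 0.18034188)·623.9/2743 = 0.024713067.
Sum = 0.039839548.
SE = √(0.039839548) = 0.19960.

0.19960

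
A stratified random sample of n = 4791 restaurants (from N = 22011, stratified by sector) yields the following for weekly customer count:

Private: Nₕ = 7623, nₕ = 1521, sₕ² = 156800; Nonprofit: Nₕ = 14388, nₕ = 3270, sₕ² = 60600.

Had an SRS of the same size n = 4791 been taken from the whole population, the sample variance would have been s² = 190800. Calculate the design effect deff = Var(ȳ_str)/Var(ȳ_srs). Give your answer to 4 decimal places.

0.5141

Var(ȳ_str) = Σ Wₕ²(1−fₕ)sₕ²/nₕ with Wₕ = Nₕ/22011:
  Private: (7623/22011)²·(1−1521/7623)·156800/1521 = 9.8977258
  Nonprofit: (14388/22011)²·(1−3270/14388)·60600/3270 = 6.1188869
  → Var(ȳ_str) = 16.016613.
Var(ȳ_srs) = (1 − 4791/22011)·190800/4791 = 31.156278.
deff = 16.016613 / 31.156278 = 0.5141.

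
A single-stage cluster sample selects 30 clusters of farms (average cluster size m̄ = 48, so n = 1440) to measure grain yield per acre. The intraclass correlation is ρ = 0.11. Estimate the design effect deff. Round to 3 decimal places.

6.170

deff = 1 + (48 − 1)·0.11 = 1 + 5.17 = 6.17.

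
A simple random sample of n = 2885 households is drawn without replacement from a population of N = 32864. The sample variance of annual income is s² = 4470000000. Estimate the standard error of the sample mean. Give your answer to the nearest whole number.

1189

Under SRS without replacement, Var(ȳ) = (1 − f)·s²/n with f = n/N = 2885/32864 = 0.08778603.
Var(ȳ) = (1 − 0.08778603)·4470000000/2885 = 0.91221397·1.5493934 × 10^6 = 1.4133783 × 10^6.
SE(ȳ) = √(1.4133783 × 10^6) = 1189.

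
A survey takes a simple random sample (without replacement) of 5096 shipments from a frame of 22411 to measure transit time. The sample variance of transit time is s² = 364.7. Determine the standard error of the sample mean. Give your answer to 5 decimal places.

0.23514

Under SRS without replacement, Var(ȳ) = (1 − f)·s²/n with f = n/N = 5096/22411 = 0.22738834.
Var(ȳ) = (1 − 0.22738834)·364.7/5096 = 0.77261166·0.071565934 = 0.055292675.
SE(ȳ) = √(0.055292675) = 0.23514.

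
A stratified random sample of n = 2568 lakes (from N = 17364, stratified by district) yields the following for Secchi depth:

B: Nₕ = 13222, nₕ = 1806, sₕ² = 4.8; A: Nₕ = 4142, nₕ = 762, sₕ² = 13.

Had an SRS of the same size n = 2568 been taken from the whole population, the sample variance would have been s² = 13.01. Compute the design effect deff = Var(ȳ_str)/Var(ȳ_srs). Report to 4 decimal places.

Var(ȳ_str) = Σ Wₕ²(1−fₕ)sₕ²/nₕ with Wₕ = Nₕ/17364:
  B: (13222/17364)²·(1−1806/13222)·4.8/1806 = 0.0013305618
  A: (4142/17364)²·(1−762/4142)·13/762 = 7.9216495 × 10^-4
  → Var(ȳ_str) = 0.0021227268.
Var(ȳ_srs) = (1 − 2568/17364)·13.01/2568 = 0.0043169481.
deff = 0.0021227268 / 0.0043169481 = 0.4917.

0.4917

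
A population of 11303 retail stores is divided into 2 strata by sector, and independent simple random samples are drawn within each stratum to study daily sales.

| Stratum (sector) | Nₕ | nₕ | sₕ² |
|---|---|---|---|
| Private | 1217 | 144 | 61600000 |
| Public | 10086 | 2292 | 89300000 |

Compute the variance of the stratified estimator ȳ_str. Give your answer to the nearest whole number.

28346

Var(ȳ_str) = Σₕ Wₕ²(1 − fₕ)sₕ²/nₕ with Wₕ = Nₕ/N, N = 11303.
Private: Wₕ = 0.10767053; term = 0.10767053²·(1 − 0.11832375)·61600000/144 = 4372.4119.
Public: Wₕ = 0.89232947; term = 0.89232947²·(1 − 0.22724569)·89300000/2292 = 23973.352.
Sum = 28345.764.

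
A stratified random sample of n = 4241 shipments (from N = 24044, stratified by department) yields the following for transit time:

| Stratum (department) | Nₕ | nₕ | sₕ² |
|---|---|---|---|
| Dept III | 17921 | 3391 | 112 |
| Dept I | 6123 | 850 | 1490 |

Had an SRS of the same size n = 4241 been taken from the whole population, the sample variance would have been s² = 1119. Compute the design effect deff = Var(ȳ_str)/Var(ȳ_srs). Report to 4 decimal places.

0.5190

Var(ȳ_str) = Σ Wₕ²(1−fₕ)sₕ²/nₕ with Wₕ = Nₕ/24044:
  Dept III: (17921/24044)²·(1−3391/17921)·112/3391 = 0.014876633
  Dept I: (6123/24044)²·(1−850/6123)·1490/850 = 0.097898477
  → Var(ȳ_str) = 0.11277511.
Var(ȳ_srs) = (1 − 4241/24044)·1119/4241 = 0.21731319.
deff = 0.11277511 / 0.21731319 = 0.5190.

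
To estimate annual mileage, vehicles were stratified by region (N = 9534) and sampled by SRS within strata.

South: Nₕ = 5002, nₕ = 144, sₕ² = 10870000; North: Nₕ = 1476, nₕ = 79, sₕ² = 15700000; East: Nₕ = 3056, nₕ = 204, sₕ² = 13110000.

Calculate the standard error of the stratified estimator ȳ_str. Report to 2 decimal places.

175.64

Var(ȳ_str) = Σₕ Wₕ²(1 − fₕ)sₕ²/nₕ with Wₕ = Nₕ/N, N = 9534.
South: Wₕ = 0.52464863; term = 0.52464863²·(1 − 0.02878848)·10870000/144 = 20179.851.
North: Wₕ = 0.15481435; term = 0.15481435²·(1 − 0.05352304)·15700000/79 = 4508.2193.
East: Wₕ = 0.32053703; term = 0.32053703²·(1 − 0.06675393)·13110000/204 = 6162.0483.
Sum = 30850.119.
SE = √(30850.119) = 175.64.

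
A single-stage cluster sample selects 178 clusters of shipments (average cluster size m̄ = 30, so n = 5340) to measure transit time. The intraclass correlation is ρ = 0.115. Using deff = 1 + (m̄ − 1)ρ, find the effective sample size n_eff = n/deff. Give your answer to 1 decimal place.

1231.8

deff = 1 + (30 − 1)·0.115 = 1 + 3.335 = 4.335.
n_eff = 5340 / 4.335 = 1231.8.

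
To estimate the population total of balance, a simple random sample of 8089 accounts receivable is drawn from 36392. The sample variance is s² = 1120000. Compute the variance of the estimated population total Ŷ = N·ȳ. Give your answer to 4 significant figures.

1.426 × 10^11

Var(Ŷ) = N²·Var(ȳ) = N²·(1 − n/N)·s²/n.
f = 8089/36392 = 0.22227413; Var(ȳ) = 0.77772587·1120000/8089 = 107.68364.
Var(Ŷ) = 36392² · 107.68364 = 1.4261381 × 10^11.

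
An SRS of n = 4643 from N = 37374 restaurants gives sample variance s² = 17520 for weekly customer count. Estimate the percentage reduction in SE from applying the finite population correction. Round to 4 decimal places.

6.4175

f = n/N = 4643/37374 = 0.12423075.
SE_no-fpc = √(s²/n) = 1.9425299; SE_fpc = √((1−f)s²/n) = 1.8178689.
Ratio = √(1−f) = 0.93582544. Reduction = 100·(1 − 0.93582544) = 6.4175%.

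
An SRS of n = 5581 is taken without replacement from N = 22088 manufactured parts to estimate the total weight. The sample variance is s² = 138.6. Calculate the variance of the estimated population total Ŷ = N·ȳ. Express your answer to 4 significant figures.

Var(Ŷ) = N²·Var(ȳ) = N²·(1 − n/N)·s²/n.
f = 5581/22088 = 0.25267113; Var(ȳ) = 0.74732887·138.6/5581 = 0.018559359.
Var(Ŷ) = 22088² · 0.018559359 = 9.0547353 × 10^6.

9.055 × 10^6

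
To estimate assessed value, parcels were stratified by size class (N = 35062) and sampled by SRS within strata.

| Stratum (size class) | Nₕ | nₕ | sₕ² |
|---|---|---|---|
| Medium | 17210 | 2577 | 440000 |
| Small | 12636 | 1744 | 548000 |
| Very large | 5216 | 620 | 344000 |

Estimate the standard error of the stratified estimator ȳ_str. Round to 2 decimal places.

9.00

Var(ȳ_str) = Σₕ Wₕ²(1 − fₕ)sₕ²/nₕ with Wₕ = Nₕ/N, N = 35062.
Medium: Wₕ = 0.49084479; term = 0.49084479²·(1 − 0.14973852)·440000/2577 = 34.976724.
Small: Wₕ = 0.36039017; term = 0.36039017²·(1 − 0.13801836)·548000/1744 = 35.178552.
Very large: Wₕ = 0.14876504; term = 0.14876504²·(1 − 0.11886503)·344000/620 = 10.819595.
Sum = 80.974871.
SE = √(80.974871) = 9.00.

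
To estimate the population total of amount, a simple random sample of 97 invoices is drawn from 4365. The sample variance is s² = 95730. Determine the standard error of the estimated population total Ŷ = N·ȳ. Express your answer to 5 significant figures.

Var(Ŷ) = N²·Var(ȳ) = N²·(1 − n/N)·s²/n.
f = 97/4365 = 0.02222222; Var(ȳ) = 0.97777778·95730/97 = 964.97595.
Var(Ŷ) = 4365² · 964.97595 = 1.8385904 × 10^10.
SE(Ŷ) = √(1.8385904 × 10^10) = 135590.

135590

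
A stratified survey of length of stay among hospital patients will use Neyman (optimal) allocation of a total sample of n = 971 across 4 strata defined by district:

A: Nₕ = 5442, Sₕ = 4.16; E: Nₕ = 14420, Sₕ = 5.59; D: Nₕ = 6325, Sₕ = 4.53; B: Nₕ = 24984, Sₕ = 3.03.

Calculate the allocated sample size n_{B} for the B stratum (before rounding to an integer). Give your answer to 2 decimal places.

354.08

Neyman allocation: nₕ = n·NₕSₕ / Σⱼ NⱼSⱼ.
Σ NⱼSⱼ = 5442·4.16 + 14420·5.59 + 6325·4.53 + 24984·3.03 = 207600.29.
n_{B} = 971·24984·3.03 / 207600.29 = 354.08.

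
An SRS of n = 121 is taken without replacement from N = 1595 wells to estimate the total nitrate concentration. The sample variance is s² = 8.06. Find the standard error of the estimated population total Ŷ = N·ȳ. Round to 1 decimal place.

Var(Ŷ) = N²·Var(ȳ) = N²·(1 − n/N)·s²/n.
f = 121/1595 = 0.07586207; Var(ȳ) = 0.92413793·8.06/121 = 0.061558279.
Var(Ŷ) = 1595² · 0.061558279 = 156605.8.
SE(Ŷ) = √(156605.8) = 395.7.

395.7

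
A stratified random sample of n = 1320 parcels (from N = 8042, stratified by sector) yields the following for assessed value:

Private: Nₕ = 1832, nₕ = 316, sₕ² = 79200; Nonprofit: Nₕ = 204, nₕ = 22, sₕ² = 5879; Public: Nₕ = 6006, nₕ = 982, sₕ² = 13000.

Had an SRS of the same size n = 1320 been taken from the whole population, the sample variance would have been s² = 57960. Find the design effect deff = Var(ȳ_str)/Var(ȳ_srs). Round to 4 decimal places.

Var(ȳ_str) = Σ Wₕ²(1−fₕ)sₕ²/nₕ with Wₕ = Nₕ/8042:
  Private: (1832/8042)²·(1−316/1832)·79200/316 = 10.763032
  Nonprofit: (204/8042)²·(1−22/204)·5879/22 = 0.15341019
  Public: (6006/8042)²·(1−982/6006)·13000/982 = 6.1764465
  → Var(ȳ_str) = 17.092889.
Var(ȳ_srs) = (1 − 1320/8042)·57960/1320 = 36.701929.
deff = 17.092889 / 36.701929 = 0.4657.

0.4657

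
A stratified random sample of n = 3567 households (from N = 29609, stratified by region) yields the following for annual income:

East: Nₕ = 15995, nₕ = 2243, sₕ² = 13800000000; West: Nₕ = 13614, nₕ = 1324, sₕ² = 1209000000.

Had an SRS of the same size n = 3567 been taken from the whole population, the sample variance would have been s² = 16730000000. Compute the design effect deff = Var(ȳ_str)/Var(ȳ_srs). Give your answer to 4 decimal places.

0.4165

Var(ȳ_str) = Σ Wₕ²(1−fₕ)sₕ²/nₕ with Wₕ = Nₕ/29609:
  East: (15995/29609)²·(1−2243/15995)·13800000000/2243 = 1.5436628 × 10^6
  West: (13614/29609)²·(1−1324/13614)·1209000000/1324 = 174272.34
  → Var(ȳ_str) = 1.7179351 × 10^6.
Var(ȳ_srs) = (1 − 3567/29609)·16730000000/3567 = 4.125185 × 10^6.
deff = (1.7179351 × 10^6) / (4.125185 × 10^6) = 0.4165.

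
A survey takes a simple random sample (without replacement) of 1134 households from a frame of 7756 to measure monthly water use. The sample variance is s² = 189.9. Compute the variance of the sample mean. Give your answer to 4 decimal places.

Under SRS without replacement, Var(ȳ) = (1 − f)·s²/n with f = n/N = 1134/7756 = 0.14620939.
Var(ȳ) = (1 − 0.14620939)·189.9/1134 = 0.85379061·0.16746032 = 0.14297605.

0.1430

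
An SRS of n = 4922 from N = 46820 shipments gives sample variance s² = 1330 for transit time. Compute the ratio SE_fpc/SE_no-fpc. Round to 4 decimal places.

f = n/N = 4922/46820 = 0.10512601.
SE_no-fpc = √(s²/n) = 0.51982243; SE_fpc = √((1−f)s²/n) = 0.49174048.
Ratio = √(1−f) = 0.94597779.

0.9460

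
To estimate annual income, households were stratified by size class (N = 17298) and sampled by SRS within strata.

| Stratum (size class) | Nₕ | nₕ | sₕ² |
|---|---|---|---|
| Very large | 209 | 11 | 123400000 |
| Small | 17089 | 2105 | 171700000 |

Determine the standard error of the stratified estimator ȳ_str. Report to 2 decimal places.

267.12

Var(ȳ_str) = Σₕ Wₕ²(1 − fₕ)sₕ²/nₕ with Wₕ = Nₕ/N, N = 17298.
Very large: Wₕ = 0.01208232; term = 0.01208232²·(1 − 0.05263158)·123400000/11 = 1551.4657.
Small: Wₕ = 0.98791768; term = 0.98791768²·(1 − 0.12317865)·171700000/2105 = 69802.475.
Sum = 71353.941.
SE = √(71353.941) = 267.12.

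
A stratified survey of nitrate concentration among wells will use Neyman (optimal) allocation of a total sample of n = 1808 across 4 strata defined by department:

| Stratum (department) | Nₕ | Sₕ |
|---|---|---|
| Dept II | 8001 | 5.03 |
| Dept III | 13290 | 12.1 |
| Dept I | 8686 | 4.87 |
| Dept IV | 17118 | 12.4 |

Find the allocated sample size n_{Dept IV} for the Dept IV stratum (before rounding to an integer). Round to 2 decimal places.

Neyman allocation: nₕ = n·NₕSₕ / Σⱼ NⱼSⱼ.
Σ NⱼSⱼ = 8001·5.03 + 13290·12.1 + 8686·4.87 + 17118·12.4 = 455618.05.
n_{Dept IV} = 1808·17118·12.4 / 455618.05 = 842.31.

842.31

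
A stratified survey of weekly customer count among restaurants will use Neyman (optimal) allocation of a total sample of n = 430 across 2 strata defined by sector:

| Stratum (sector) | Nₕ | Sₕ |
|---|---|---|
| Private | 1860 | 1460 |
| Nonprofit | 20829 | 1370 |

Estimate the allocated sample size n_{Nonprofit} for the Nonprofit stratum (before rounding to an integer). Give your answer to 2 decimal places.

Neyman allocation: nₕ = n·NₕSₕ / Σⱼ NⱼSⱼ.
Σ NⱼSⱼ = 1860·1460 + 20829·1370 = 3.125133 × 10^7.
n_{Nonprofit} = 430·20829·1370 / (3.125133 × 10^7) = 392.63.

392.63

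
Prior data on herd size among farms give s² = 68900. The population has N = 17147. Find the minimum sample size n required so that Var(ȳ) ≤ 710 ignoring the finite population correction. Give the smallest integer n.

98

Without fpc, n₀ = s²/D = 68900/710 = 97.0423.
Rounding up, n = 98.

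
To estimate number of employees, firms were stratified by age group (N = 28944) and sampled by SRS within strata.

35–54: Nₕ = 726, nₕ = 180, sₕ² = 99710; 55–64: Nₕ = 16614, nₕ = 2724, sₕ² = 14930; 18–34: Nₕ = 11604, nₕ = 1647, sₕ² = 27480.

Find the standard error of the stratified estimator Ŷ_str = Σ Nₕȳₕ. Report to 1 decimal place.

58414.0

Var(Ŷ_str) = Σₕ Nₕ²(1 − fₕ)sₕ²/nₕ.
35–54: 726²·(1 − 180/726)·99710/180 = 2.1958136 × 10^8.
55–64: 16614²·(1 − 2724/16614)·14930/2724 = 1.2648213 × 10^9.
18–34: 11604²·(1 − 1647/11604)·27480/1647 = 1.9277884 × 10^9.
Sum = 3.4121911 × 10^9.
SE = √(3.4121911 × 10^9) = 58414.0.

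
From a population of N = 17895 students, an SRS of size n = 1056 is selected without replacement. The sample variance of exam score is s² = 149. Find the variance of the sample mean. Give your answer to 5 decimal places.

0.13277

Under SRS without replacement, Var(ȳ) = (1 − f)·s²/n with f = n/N = 1056/17895 = 0.05901090.
Var(ȳ) = (1 − 0.05901090)·149/1056 = 0.94098910·0.14109848 = 0.13277214.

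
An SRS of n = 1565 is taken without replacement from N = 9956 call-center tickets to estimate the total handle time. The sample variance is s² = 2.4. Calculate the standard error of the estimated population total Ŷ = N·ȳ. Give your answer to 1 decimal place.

Var(Ŷ) = N²·Var(ȳ) = N²·(1 − n/N)·s²/n.
f = 1565/9956 = 0.15719164; Var(ȳ) = 0.84280836·2.4/1565 = 0.0012924857.
Var(Ŷ) = 9956² · 0.0012924857 = 128113.68.
SE(Ŷ) = √(128113.68) = 357.9.

357.9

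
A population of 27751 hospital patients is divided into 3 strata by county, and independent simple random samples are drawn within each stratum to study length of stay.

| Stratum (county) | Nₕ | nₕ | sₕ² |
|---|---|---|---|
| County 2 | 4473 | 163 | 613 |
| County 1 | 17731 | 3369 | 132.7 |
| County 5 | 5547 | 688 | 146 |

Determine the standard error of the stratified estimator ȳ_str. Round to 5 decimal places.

Var(ȳ_str) = Σₕ Wₕ²(1 − fₕ)sₕ²/nₕ with Wₕ = Nₕ/N, N = 27751.
County 2: Wₕ = 0.16118338; term = 0.16118338²·(1 − 0.03644087)·613/163 = 0.094143809.
County 1: Wₕ = 0.63893193; term = 0.63893193²·(1 − 0.19000620)·132.7/3369 = 0.013024492.
County 5: Wₕ = 0.19988469; term = 0.19988469²·(1 − 0.12403101)·146/688 = 0.0074269792.
Sum = 0.11459528.
SE = √(0.11459528) = 0.33852.

0.33852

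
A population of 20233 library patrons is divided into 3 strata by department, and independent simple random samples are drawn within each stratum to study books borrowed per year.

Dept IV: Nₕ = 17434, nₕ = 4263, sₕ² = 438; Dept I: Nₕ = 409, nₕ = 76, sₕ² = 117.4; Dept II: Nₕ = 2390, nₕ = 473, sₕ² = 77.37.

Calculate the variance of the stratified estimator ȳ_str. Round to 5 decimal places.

Var(ȳ_str) = Σₕ Wₕ²(1 − fₕ)sₕ²/nₕ with Wₕ = Nₕ/N, N = 20233.
Dept IV: Wₕ = 0.86166164; term = 0.86166164²·(1 − 0.24452220)·438/4263 = 0.057630715.
Dept I: Wₕ = 0.02021450; term = 0.02021450²·(1 − 0.18581907)·117.4/76 = 5.1392706 × 10^-4.
Dept II: Wₕ = 0.11812386; term = 0.11812386²·(1 − 0.19790795)·77.37/473 = 0.0018306736.
Sum = 0.059975316.

0.05998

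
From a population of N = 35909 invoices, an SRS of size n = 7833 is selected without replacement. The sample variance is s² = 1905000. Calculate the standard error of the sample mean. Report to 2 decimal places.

Under SRS without replacement, Var(ȳ) = (1 − f)·s²/n with f = n/N = 7833/35909 = 0.21813473.
Var(ȳ) = (1 − 0.21813473)·1905000/7833 = 0.78186527·243.20184 = 190.15107.
SE(ȳ) = √(190.15107) = 13.79.

13.79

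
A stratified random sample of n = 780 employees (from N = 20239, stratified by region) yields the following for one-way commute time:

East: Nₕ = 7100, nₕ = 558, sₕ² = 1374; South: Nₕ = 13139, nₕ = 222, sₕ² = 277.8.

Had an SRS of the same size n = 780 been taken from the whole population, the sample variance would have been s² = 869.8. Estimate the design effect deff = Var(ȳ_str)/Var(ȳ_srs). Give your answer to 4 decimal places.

0.7440

Var(ȳ_str) = Σ Wₕ²(1−fₕ)sₕ²/nₕ with Wₕ = Nₕ/20239:
  East: (7100/20239)²·(1−558/7100)·1374/558 = 0.27921794
  South: (13139/20239)²·(1−222/13139)·277.8/222 = 0.5184718
  → Var(ȳ_str) = 0.79768974.
Var(ȳ_srs) = (1 − 780/20239)·869.8/780 = 1.0721518.
deff = 0.79768974 / 1.0721518 = 0.7440.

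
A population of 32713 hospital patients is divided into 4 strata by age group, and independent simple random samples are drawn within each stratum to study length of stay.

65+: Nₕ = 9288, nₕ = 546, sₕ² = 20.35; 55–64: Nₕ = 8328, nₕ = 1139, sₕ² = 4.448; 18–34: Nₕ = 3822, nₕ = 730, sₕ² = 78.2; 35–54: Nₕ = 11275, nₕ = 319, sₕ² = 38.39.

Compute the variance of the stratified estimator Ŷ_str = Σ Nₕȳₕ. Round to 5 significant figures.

Var(Ŷ_str) = Σₕ Nₕ²(1 − fₕ)sₕ²/nₕ.
65+: 9288²·(1 − 546/9288)·20.35/546 = 3.0262498 × 10^6.
55–64: 8328²·(1 − 1139/8328)·4.448/1139 = 233803.09.
18–34: 3822²·(1 − 730/3822)·78.2/730 = 1.2659427 × 10^6.
35–54: 11275²·(1 − 319/11275)·38.39/319 = 1.4866064 × 10^7.
Sum = 1.939206 × 10^7.

1.9392 × 10^7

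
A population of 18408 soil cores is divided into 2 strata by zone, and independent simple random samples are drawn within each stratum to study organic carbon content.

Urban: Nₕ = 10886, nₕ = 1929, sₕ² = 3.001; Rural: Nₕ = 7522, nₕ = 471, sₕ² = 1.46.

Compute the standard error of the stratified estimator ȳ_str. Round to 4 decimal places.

0.0305

Var(ȳ_str) = Σₕ Wₕ²(1 − fₕ)sₕ²/nₕ with Wₕ = Nₕ/N, N = 18408.
Urban: Wₕ = 0.59137332; term = 0.59137332²·(1 − 0.17720007)·3.001/1929 = 4.4766327 × 10^-4.
Rural: Wₕ = 0.40862668; term = 0.40862668²·(1 − 0.06261633)·1.46/471 = 4.8517988 × 10^-4.
Sum = 9.3284315 × 10^-4.
SE = √(9.3284315 × 10^-4) = 0.0305.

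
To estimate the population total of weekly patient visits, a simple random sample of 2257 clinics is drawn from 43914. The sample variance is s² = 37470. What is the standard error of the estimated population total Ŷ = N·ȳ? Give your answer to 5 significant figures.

174270

Var(Ŷ) = N²·Var(ȳ) = N²·(1 − n/N)·s²/n.
f = 2257/43914 = 0.05139591; Var(ȳ) = 0.94860409·37470/2257 = 15.748425.
Var(Ŷ) = 43914² · 15.748425 = 3.0369883 × 10^10.
SE(Ŷ) = √(3.0369883 × 10^10) = 174270.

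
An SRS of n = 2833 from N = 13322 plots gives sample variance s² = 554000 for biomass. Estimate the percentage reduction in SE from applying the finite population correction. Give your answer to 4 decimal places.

f = n/N = 2833/13322 = 0.21265576.
SE_no-fpc = √(s²/n) = 13.984006; SE_fpc = √((1−f)s²/n) = 12.408347.
Ratio = √(1−f) = 0.88732420. Reduction = 100·(1 − 0.88732420) = 11.2676%.

11.2676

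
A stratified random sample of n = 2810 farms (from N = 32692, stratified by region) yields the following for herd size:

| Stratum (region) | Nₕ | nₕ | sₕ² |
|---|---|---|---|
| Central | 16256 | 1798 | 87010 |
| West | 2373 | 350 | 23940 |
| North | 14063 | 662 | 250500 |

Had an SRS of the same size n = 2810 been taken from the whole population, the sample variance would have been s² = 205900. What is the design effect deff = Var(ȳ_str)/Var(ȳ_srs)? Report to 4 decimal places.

1.1597

Var(ȳ_str) = Σ Wₕ²(1−fₕ)sₕ²/nₕ with Wₕ = Nₕ/32692:
  Central: (16256/32692)²·(1−1798/16256)·87010/1798 = 10.641881
  West: (2373/32692)²·(1−350/2373)·23940/350 = 0.30723221
  North: (14063/32692)²·(1−662/14063)·250500/662 = 66.72398
  → Var(ȳ_str) = 77.673093.
Var(ȳ_srs) = (1 − 2810/32692)·205900/2810 = 66.975844.
deff = 77.673093 / 66.975844 = 1.1597.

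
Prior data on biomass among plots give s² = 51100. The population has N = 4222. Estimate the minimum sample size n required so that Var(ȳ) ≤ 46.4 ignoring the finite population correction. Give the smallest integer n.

Without fpc, n₀ = s²/D = 51100/46.4 = 1101.2931.
Rounding up, n = 1102.

1102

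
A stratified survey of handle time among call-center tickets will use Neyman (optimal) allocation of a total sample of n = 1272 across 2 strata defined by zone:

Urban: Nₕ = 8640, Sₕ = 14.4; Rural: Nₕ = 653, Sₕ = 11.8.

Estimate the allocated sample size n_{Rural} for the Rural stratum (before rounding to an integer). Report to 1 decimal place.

Neyman allocation: nₕ = n·NₕSₕ / Σⱼ NⱼSⱼ.
Σ NⱼSⱼ = 8640·14.4 + 653·11.8 = 132121.4.
n_{Rural} = 1272·653·11.8 / 132121.4 = 74.2.

74.2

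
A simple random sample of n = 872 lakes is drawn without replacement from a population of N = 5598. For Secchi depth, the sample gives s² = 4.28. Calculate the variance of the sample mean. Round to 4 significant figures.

0.004144

Under SRS without replacement, Var(ȳ) = (1 − f)·s²/n with f = n/N = 872/5598 = 0.15576992.
Var(ȳ) = (1 − 0.15576992)·4.28/872 = 0.84423008·0.0049082569 = 0.0041436981.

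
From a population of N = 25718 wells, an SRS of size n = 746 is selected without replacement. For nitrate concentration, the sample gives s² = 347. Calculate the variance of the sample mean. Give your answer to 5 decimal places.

Under SRS without replacement, Var(ȳ) = (1 − f)·s²/n with f = n/N = 746/25718 = 0.02900692.
Var(ȳ) = (1 − 0.02900692)·347/746 = 0.97099308·0.46514745 = 0.45165496.

0.45165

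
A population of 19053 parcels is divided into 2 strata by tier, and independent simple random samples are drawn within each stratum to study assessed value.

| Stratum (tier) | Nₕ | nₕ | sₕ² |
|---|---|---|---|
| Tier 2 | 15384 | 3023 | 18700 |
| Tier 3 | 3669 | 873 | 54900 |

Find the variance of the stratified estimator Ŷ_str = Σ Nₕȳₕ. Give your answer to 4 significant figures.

Var(Ŷ_str) = Σₕ Nₕ²(1 − fₕ)sₕ²/nₕ.
Tier 2: 15384²·(1 − 3023/15384)·18700/3023 = 1.1763223 × 10^9.
Tier 3: 3669²·(1 − 873/3669)·54900/873 = 6.4512367 × 10^8.
Sum = 1.821446 × 10^9.

1.821 × 10^9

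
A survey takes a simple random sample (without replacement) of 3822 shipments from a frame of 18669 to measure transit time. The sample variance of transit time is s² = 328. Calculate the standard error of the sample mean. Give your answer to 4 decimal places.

Under SRS without replacement, Var(ȳ) = (1 − f)·s²/n with f = n/N = 3822/18669 = 0.20472441.
Var(ȳ) = (1 − 0.20472441)·328/3822 = 0.79527559·0.085818943 = 0.068249711.
SE(ȳ) = √(0.068249711) = 0.2612.

0.2612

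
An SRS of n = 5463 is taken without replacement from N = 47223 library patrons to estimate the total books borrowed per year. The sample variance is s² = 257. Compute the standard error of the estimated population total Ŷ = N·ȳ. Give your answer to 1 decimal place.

Var(Ŷ) = N²·Var(ȳ) = N²·(1 − n/N)·s²/n.
f = 5463/47223 = 0.11568515; Var(ȳ) = 0.88431485·257/5463 = 0.041601486.
Var(Ŷ) = 47223² · 0.041601486 = 9.2771802 × 10^7.
SE(Ŷ) = √(9.2771802 × 10^7) = 9631.8.

9631.8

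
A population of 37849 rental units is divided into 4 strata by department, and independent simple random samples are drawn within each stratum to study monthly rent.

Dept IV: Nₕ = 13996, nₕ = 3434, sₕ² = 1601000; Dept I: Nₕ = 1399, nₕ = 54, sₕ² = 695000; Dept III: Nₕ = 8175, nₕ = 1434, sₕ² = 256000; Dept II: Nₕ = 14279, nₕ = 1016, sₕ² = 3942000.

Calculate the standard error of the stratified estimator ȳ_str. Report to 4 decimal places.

Var(ȳ_str) = Σₕ Wₕ²(1 − fₕ)sₕ²/nₕ with Wₕ = Nₕ/N, N = 37849.
Dept IV: Wₕ = 0.36978520; term = 0.36978520²·(1 − 0.24535582)·1601000/3434 = 48.109663.
Dept I: Wₕ = 0.03696267; term = 0.03696267²·(1 − 0.03859900)·695000/54 = 16.905274.
Dept III: Wₕ = 0.21598985; term = 0.21598985²·(1 − 0.17541284)·256000/1434 = 6.8674275.
Dept II: Wₕ = 0.37726228; term = 0.37726228²·(1 − 0.07115344)·3942000/1016 = 512.92475.
Sum = 584.80711.
SE = √(584.80711) = 24.1828.

24.1828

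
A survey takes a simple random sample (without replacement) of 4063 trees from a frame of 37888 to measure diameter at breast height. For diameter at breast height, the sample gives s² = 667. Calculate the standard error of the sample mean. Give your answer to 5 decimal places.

Under SRS without replacement, Var(ȳ) = (1 − f)·s²/n with f = n/N = 4063/37888 = 0.10723712.
Var(ȳ) = (1 − 0.10723712)·667/4063 = 0.89276288·0.16416441 = 0.14655989.
SE(ȳ) = √(0.14655989) = 0.38283.

0.38283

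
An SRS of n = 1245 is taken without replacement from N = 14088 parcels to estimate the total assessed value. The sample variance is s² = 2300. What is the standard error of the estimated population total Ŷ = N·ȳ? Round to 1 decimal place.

18282.6

Var(Ŷ) = N²·Var(ȳ) = N²·(1 − n/N)·s²/n.
f = 1245/14088 = 0.08837308; Var(ȳ) = 0.91162692·2300/1245 = 1.68413.
Var(Ŷ) = 14088² · 1.68413 = 3.3425222 × 10^8.
SE(Ŷ) = √(3.3425222 × 10^8) = 18282.6.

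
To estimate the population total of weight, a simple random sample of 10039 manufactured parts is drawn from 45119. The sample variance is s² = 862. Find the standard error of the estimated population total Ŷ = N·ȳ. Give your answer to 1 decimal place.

Var(Ŷ) = N²·Var(ȳ) = N²·(1 − n/N)·s²/n.
f = 10039/45119 = 0.22250050; Var(ȳ) = 0.77749950·862/10039 = 0.066760093.
Var(Ŷ) = 45119² · 0.066760093 = 1.3590513 × 10^8.
SE(Ŷ) = √(1.3590513 × 10^8) = 11657.8.

11657.8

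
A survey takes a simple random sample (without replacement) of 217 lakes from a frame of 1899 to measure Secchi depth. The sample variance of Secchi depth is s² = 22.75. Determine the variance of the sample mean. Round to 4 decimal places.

0.0929

Under SRS without replacement, Var(ȳ) = (1 − f)·s²/n with f = n/N = 217/1899 = 0.11427067.
Var(ȳ) = (1 − 0.11427067)·22.75/217 = 0.88572933·0.10483871 = 0.09285872.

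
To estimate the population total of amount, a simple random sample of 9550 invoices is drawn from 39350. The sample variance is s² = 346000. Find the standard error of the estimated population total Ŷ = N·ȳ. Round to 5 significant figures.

Var(Ŷ) = N²·Var(ȳ) = N²·(1 − n/N)·s²/n.
f = 9550/39350 = 0.24269377; Var(ȳ) = 0.75730623·346000/9550 = 27.437482.
Var(Ŷ) = 39350² · 27.437482 = 4.2484814 × 10^10.
SE(Ŷ) = √(4.2484814 × 10^10) = 206120.

206120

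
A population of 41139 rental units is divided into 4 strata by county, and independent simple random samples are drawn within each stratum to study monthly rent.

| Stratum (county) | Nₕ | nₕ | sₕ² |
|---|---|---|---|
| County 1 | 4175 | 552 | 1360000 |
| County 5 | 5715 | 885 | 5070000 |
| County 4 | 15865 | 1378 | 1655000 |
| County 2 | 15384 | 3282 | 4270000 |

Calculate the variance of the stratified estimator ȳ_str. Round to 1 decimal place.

421.7

Var(ȳ_str) = Σₕ Wₕ²(1 − fₕ)sₕ²/nₕ with Wₕ = Nₕ/N, N = 41139.
County 1: Wₕ = 0.10148521; term = 0.10148521²·(1 − 0.13221557)·1360000/552 = 22.019993.
County 5: Wₕ = 0.13891927; term = 0.13891927²·(1 − 0.15485564)·5070000/885 = 93.437367.
County 4: Wₕ = 0.38564379; term = 0.38564379²·(1 − 0.08685786)·1655000/1378 = 163.10221.
County 2: Wₕ = 0.37395172; term = 0.37395172²·(1 − 0.21333853)·4270000/3282 = 143.12261.
Sum = 421.68218.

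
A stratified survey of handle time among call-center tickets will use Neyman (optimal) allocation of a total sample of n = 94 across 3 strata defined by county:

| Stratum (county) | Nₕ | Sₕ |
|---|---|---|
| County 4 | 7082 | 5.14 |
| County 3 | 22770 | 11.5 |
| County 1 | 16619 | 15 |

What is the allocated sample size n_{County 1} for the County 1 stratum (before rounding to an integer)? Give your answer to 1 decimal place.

Neyman allocation: nₕ = n·NₕSₕ / Σⱼ NⱼSⱼ.
Σ NⱼSⱼ = 7082·5.14 + 22770·11.5 + 16619·15 = 547541.48.
n_{County 1} = 94·16619·15 / 547541.48 = 42.8.

42.8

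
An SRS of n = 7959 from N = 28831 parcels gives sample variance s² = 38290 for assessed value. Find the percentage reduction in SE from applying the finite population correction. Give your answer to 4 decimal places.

14.9152

f = n/N = 7959/28831 = 0.27605702.
SE_no-fpc = √(s²/n) = 2.1933777; SE_fpc = √((1−f)s²/n) = 1.8662319.
Ratio = √(1−f) = 0.85084839. Reduction = 100·(1 − 0.85084839) = 14.9152%.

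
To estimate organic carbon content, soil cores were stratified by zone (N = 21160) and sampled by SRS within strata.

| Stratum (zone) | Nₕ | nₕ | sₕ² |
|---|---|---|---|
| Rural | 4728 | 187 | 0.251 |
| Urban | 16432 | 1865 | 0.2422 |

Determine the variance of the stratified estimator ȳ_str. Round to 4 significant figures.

Var(ȳ_str) = Σₕ Wₕ²(1 − fₕ)sₕ²/nₕ with Wₕ = Nₕ/N, N = 21160.
Rural: Wₕ = 0.22344045; term = 0.22344045²·(1 − 0.03955161)·0.251/187 = 6.4362034 × 10^-5.
Urban: Wₕ = 0.77655955; term = 0.77655955²·(1 − 0.11349805)·0.2422/1865 = 6.942638 × 10^-5.
Sum = 1.3378841 × 10^-4.

1.338 × 10^-4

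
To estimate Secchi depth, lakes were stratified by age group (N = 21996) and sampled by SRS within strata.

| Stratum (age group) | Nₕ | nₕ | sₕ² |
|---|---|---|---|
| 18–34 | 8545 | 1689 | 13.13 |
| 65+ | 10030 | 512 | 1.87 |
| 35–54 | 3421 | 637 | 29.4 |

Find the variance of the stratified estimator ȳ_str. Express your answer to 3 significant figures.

Var(ȳ_str) = Σₕ Wₕ²(1 − fₕ)sₕ²/nₕ with Wₕ = Nₕ/N, N = 21996.
18–34: Wₕ = 0.38847972; term = 0.38847972²·(1 − 0.19765945)·13.13/1689 = 9.4130536 × 10^-4.
65+: Wₕ = 0.45599200; term = 0.45599200²·(1 − 0.05104686)·1.87/512 = 7.2066073 × 10^-4.
35–54: Wₕ = 0.15552828; term = 0.15552828²·(1 − 0.18620286)·29.4/637 = 9.0853734 × 10^-4.
Sum = 0.0025705034.

0.00257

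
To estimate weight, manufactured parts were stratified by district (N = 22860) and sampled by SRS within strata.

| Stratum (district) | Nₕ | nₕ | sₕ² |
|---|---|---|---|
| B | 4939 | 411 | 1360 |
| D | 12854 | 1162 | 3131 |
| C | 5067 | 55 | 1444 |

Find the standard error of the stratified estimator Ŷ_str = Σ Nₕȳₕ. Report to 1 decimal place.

Var(Ŷ_str) = Σₕ Nₕ²(1 − fₕ)sₕ²/nₕ.
B: 4939²·(1 − 411/4939)·1360/411 = 7.4001842 × 10^7.
D: 12854²·(1 − 1162/12854)·3131/1162 = 4.0495246 × 10^8.
C: 5067²·(1 − 55/5067)·1444/55 = 6.6675529 × 10^8.
Sum = 1.1457096 × 10^9.
SE = √(1.1457096 × 10^9) = 33848.3.

33848.3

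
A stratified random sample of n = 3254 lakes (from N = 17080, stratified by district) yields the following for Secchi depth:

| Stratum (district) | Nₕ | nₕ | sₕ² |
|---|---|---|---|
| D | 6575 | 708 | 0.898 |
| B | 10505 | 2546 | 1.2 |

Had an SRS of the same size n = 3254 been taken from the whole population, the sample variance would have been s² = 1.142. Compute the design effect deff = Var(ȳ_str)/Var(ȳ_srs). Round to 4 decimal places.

Var(ȳ_str) = Σ Wₕ²(1−fₕ)sₕ²/nₕ with Wₕ = Nₕ/17080:
  D: (6575/17080)²·(1−708/6575)·0.898/708 = 1.6771781 × 10^-4
  B: (10505/17080)²·(1−2546/10505)·1.2/2546 = 1.350833 × 10^-4
  → Var(ȳ_str) = 3.0280111 × 10^-4.
Var(ȳ_srs) = (1 − 3254/17080)·1.142/3254 = 2.8409085 × 10^-4.
deff = (3.0280111 × 10^-4) / (2.8409085 × 10^-4) = 1.0659.

1.0659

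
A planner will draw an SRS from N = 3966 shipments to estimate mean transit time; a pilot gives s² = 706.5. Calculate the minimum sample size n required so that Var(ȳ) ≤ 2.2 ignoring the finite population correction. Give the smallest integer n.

322

Without fpc, n₀ = s²/D = 706.5/2.2 = 321.1364.
Rounding up, n = 322.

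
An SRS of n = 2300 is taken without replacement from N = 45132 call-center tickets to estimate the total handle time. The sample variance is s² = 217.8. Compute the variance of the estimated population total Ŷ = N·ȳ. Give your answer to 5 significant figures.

Var(Ŷ) = N²·Var(ȳ) = N²·(1 − n/N)·s²/n.
f = 2300/45132 = 0.05096162; Var(ȳ) = 0.94903838·217.8/2300 = 0.089869808.
Var(Ŷ) = 45132² · 0.089869808 = 1.8305558 × 10^8.

1.8306 × 10^8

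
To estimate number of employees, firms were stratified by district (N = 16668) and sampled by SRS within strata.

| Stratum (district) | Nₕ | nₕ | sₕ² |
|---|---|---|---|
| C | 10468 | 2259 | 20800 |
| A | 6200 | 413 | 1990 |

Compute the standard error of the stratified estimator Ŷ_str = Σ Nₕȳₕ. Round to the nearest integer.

31050

Var(Ŷ_str) = Σₕ Nₕ²(1 − fₕ)sₕ²/nₕ.
C: 10468²·(1 − 2259/10468)·20800/2259 = 7.9122695 × 10^8.
A: 6200²·(1 − 413/6200)·1990/413 = 1.7288137 × 10^8.
Sum = 9.6410832 × 10^8.
SE = √(9.6410832 × 10^8) = 31050.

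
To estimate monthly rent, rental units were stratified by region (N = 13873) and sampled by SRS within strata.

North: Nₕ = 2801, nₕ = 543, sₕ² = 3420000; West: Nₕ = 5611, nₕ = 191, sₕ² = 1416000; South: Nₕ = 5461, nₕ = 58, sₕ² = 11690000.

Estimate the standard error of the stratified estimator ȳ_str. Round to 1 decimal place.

179.7

Var(ȳ_str) = Σₕ Wₕ²(1 − fₕ)sₕ²/nₕ with Wₕ = Nₕ/N, N = 13873.
North: Wₕ = 0.20190298; term = 0.20190298²·(1 − 0.19385934)·3420000/543 = 206.97722.
West: Wₕ = 0.40445470; term = 0.40445470²·(1 − 0.03404028)·1416000/191 = 1171.4632.
South: Wₕ = 0.39364233; term = 0.39364233²·(1 − 0.01062077)·11690000/58 = 30899.602.
Sum = 32278.042.
SE = √(32278.042) = 179.7.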